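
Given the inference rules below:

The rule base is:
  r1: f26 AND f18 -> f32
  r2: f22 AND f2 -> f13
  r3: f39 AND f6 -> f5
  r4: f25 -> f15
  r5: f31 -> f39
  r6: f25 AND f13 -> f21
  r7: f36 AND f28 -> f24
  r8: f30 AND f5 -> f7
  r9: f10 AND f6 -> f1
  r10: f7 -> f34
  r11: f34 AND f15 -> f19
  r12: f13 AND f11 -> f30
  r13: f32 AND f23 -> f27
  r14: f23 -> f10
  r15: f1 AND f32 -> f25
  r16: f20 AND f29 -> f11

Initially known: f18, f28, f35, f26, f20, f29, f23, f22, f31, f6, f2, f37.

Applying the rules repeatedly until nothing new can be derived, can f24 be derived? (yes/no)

[1] r1 [f26 AND f18 -> f32]; r2 [f22 AND f2 -> f13]; r5 [f31 -> f39]; r14 [f23 -> f10]; r16 [f20 AND f29 -> f11]. ⇒ new: f32, f13, f39, f10, f11.
[2] r3 [f39 AND f6 -> f5]; r9 [f10 AND f6 -> f1]; r12 [f13 AND f11 -> f30]; r13 [f32 AND f23 -> f27]. ⇒ new: f5, f1, f30, f27.
[3] r8 [f30 AND f5 -> f7]; r15 [f1 AND f32 -> f25]. ⇒ new: f7, f25.
[4] r4 [f25 -> f15]; r6 [f25 AND f13 -> f21]; r10 [f7 -> f34]. ⇒ new: f15, f21, f34.
[5] r11 [f34 AND f15 -> f19]. ⇒ new: f19.
Fixed point reached. f24 is concluded only by r7; r7 needs f36 (never derived).

no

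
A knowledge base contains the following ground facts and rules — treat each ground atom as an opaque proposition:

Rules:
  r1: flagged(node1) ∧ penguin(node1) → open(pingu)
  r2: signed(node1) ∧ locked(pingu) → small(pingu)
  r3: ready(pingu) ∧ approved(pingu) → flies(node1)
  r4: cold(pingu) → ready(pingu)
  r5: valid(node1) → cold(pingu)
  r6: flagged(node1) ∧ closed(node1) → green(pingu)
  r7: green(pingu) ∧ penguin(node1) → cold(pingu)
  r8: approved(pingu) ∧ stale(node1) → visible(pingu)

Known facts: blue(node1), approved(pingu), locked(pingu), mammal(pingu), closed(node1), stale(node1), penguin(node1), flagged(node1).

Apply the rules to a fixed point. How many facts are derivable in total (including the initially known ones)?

Round 1: r1 [flagged(node1) ∧ penguin(node1) → open(pingu)]; r6 [flagged(node1) ∧ closed(node1) → green(pingu)]; r8 [approved(pingu) ∧ stale(node1) → visible(pingu)]. New: open(pingu), green(pingu), visible(pingu).
Round 2: r7 [green(pingu) ∧ penguin(node1) → cold(pingu)]. New: cold(pingu).
Round 3: r4 [cold(pingu) → ready(pingu)]. New: ready(pingu).
Round 4: r3 [ready(pingu) ∧ approved(pingu) → flies(node1)]. New: flies(node1).
Closure: {approved(pingu), blue(node1), closed(node1), cold(pingu), flagged(node1), flies(node1), green(pingu), locked(pingu), mammal(pingu), open(pingu), penguin(node1), ready(pingu), stale(node1), visible(pingu)} — 14 facts.

14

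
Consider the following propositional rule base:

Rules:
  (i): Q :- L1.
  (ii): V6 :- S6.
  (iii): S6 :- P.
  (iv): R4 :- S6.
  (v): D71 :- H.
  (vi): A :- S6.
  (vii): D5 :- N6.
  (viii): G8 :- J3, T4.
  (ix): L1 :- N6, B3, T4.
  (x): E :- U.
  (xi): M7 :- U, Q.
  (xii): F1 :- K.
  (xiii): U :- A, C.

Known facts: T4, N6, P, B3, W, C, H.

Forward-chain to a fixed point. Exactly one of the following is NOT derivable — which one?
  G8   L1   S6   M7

G8

Round 1 fires (iii), (v), (vii), (ix), giving S6, D71, D5, L1.
Round 2 fires (i), (ii), (iv), (vi), giving Q, V6, R4, A.
Round 3 fires (xiii), giving U.
Round 4 fires (x), (xi), giving E, M7.
Derived: S6 (round 1), L1 (round 1), M7 (round 4). G8 never appears in any round.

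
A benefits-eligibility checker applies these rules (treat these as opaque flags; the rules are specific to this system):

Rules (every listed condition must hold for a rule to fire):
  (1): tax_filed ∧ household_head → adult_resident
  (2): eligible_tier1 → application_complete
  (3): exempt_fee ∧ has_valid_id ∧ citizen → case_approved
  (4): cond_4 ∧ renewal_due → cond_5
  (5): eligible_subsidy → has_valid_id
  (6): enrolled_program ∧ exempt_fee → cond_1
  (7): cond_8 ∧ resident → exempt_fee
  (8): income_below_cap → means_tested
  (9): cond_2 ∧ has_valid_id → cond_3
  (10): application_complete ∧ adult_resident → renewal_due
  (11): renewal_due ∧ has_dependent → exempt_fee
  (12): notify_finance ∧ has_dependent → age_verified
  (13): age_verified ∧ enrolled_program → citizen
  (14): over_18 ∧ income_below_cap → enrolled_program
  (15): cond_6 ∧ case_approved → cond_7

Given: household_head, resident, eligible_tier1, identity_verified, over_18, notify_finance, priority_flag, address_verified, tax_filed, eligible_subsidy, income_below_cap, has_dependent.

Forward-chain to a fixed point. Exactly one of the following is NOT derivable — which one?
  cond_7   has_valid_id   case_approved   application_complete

Round 1: (1) [tax_filed ∧ household_head → adult_resident]; (2) [eligible_tier1 → application_complete]; (5) [eligible_subsidy → has_valid_id]; (8) [income_below_cap → means_tested]; (12) [notify_finance ∧ has_dependent → age_verified]; (14) [over_18 ∧ income_below_cap → enrolled_program]. New: adult_resident, application_complete, has_valid_id, means_tested, age_verified, enrolled_program.
Round 2: (10) [application_complete ∧ adult_resident → renewal_due]; (13) [age_verified ∧ enrolled_program → citizen]. New: renewal_due, citizen.
Round 3: (11) [renewal_due ∧ has_dependent → exempt_fee]. New: exempt_fee.
Round 4: (3) [exempt_fee ∧ has_valid_id ∧ citizen → case_approved]; (6) [enrolled_program ∧ exempt_fee → cond_1]. New: case_approved, cond_1.
Derived: has_valid_id (round 1), case_approved (round 4), application_complete (round 1). cond_7 never appears in any round.

cond_7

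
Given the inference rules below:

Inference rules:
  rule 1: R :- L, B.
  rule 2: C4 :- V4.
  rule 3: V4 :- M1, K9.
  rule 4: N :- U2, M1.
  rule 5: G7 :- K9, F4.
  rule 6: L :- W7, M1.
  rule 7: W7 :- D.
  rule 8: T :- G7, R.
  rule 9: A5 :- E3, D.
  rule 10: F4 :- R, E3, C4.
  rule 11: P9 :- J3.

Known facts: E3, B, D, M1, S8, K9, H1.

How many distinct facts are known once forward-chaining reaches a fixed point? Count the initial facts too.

16

Round 1: rule 3 [V4 :- M1, K9.]; rule 7 [W7 :- D.]; rule 9 [A5 :- E3, D.]. Adds V4, W7, A5.
Round 2: rule 2 [C4 :- V4.]; rule 6 [L :- W7, M1.]. Adds C4, L.
Round 3: rule 1 [R :- L, B.]. Adds R.
Round 4: rule 10 [F4 :- R, E3, C4.]. Adds F4.
Round 5: rule 5 [G7 :- K9, F4.]. Adds G7.
Round 6: rule 8 [T :- G7, R.]. Adds T.
Closure: {A5, B, C4, D, E3, F4, G7, H1, K9, L, M1, R, S8, T, V4, W7} — 16 facts.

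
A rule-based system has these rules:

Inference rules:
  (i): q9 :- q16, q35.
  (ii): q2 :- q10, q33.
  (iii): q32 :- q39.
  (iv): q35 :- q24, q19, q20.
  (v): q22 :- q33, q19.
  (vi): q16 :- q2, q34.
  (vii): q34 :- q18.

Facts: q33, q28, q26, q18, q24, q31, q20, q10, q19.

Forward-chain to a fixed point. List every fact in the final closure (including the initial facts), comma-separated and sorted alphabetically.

Round 1: (ii) [q2 :- q10, q33.]; (iv) [q35 :- q24, q19, q20.]; (v) [q22 :- q33, q19.]; (vii) [q34 :- q18.]. Adds q2, q35, q22, q34.
Round 2: (vi) [q16 :- q2, q34.]. Adds q16.
Round 3: (i) [q9 :- q16, q35.]. Adds q9.

q10, q16, q18, q19, q2, q20, q22, q24, q26, q28, q31, q33, q34, q35, q9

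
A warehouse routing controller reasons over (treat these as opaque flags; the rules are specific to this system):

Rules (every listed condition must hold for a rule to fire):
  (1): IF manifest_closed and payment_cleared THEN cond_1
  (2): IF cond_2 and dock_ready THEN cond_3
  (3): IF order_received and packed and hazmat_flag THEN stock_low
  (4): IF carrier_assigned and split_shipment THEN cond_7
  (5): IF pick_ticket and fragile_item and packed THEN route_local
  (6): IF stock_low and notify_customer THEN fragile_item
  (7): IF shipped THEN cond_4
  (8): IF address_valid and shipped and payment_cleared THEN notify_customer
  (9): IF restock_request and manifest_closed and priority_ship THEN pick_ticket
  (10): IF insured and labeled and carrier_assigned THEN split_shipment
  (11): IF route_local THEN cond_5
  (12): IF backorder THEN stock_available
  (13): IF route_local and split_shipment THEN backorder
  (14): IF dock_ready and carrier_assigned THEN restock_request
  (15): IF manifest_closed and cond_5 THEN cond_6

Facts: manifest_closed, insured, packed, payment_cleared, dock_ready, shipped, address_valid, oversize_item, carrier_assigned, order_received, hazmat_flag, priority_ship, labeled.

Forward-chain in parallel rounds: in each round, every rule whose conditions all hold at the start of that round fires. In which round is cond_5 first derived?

4

[1] (1) [IF manifest_closed and payment_cleared THEN cond_1]; (3) [IF order_received and packed and hazmat_flag THEN stock_low]; (7) [IF shipped THEN cond_4]; (8) [IF address_valid and shipped and payment_cleared THEN notify_customer]; (10) [IF insured and labeled and carrier_assigned THEN split_shipment]; (14) [IF dock_ready and carrier_assigned THEN restock_request]. ⇒ new: cond_1, stock_low, cond_4, notify_customer, split_shipment, restock_request.
[2] (4) [IF carrier_assigned and split_shipment THEN cond_7]; (6) [IF stock_low and notify_customer THEN fragile_item]; (9) [IF restock_request and manifest_closed and priority_ship THEN pick_ticket]. ⇒ new: cond_7, fragile_item, pick_ticket.
[3] (5) [IF pick_ticket and fragile_item and packed THEN route_local]. ⇒ new: route_local.
[4] (11) [IF route_local THEN cond_5]; (13) [IF route_local and split_shipment THEN backorder]. ⇒ new: cond_5, backorder.
cond_5 first appears in round 4.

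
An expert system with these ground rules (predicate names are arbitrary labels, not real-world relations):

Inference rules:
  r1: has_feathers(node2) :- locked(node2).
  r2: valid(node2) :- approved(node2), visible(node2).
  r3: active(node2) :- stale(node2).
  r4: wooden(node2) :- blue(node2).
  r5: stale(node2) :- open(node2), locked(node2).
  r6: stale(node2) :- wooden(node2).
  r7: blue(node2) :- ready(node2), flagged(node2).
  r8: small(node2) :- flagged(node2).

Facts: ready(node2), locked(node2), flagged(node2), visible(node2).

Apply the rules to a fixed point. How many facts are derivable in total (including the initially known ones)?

10

Round 1: r1 [has_feathers(node2) :- locked(node2).]; r7 [blue(node2) :- ready(node2), flagged(node2).]; r8 [small(node2) :- flagged(node2).]. New: has_feathers(node2), blue(node2), small(node2).
Round 2: r4 [wooden(node2) :- blue(node2).]. New: wooden(node2).
Round 3: r6 [stale(node2) :- wooden(node2).]. New: stale(node2).
Round 4: r3 [active(node2) :- stale(node2).]. New: active(node2).
Closure: {active(node2), blue(node2), flagged(node2), has_feathers(node2), locked(node2), ready(node2), small(node2), stale(node2), visible(node2), wooden(node2)} — 10 facts.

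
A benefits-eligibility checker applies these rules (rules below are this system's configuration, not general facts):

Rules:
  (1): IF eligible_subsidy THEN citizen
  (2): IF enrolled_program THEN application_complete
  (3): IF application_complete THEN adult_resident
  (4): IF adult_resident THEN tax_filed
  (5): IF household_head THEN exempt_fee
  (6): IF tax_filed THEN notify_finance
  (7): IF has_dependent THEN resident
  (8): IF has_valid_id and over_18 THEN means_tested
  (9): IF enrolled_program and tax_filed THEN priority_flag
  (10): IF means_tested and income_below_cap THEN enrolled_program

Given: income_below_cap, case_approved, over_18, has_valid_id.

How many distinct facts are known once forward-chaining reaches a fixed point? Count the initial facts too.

[1] (8) [IF has_valid_id and over_18 THEN means_tested]. ⇒ new: means_tested.
[2] (10) [IF means_tested and income_below_cap THEN enrolled_program]. ⇒ new: enrolled_program.
[3] (2) [IF enrolled_program THEN application_complete]. ⇒ new: application_complete.
[4] (3) [IF application_complete THEN adult_resident]. ⇒ new: adult_resident.
[5] (4) [IF adult_resident THEN tax_filed]. ⇒ new: tax_filed.
[6] (6) [IF tax_filed THEN notify_finance]; (9) [IF enrolled_program and tax_filed THEN priority_flag]. ⇒ new: notify_finance, priority_flag.
Closure: {adult_resident, application_complete, case_approved, enrolled_program, has_valid_id, income_below_cap, means_tested, notify_finance, over_18, priority_flag, tax_filed} — 11 facts.

11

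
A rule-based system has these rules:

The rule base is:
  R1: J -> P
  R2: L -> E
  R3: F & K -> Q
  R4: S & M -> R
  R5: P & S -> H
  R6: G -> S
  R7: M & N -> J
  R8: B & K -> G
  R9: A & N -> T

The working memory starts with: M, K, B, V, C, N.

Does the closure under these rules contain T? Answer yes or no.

Round 1 fires R7, R8, giving J, G.
Round 2 fires R1, R6, giving P, S.
Round 3 fires R4, R5, giving R, H.
Fixed point reached. T is concluded only by R9; R9 needs A (never derived).

no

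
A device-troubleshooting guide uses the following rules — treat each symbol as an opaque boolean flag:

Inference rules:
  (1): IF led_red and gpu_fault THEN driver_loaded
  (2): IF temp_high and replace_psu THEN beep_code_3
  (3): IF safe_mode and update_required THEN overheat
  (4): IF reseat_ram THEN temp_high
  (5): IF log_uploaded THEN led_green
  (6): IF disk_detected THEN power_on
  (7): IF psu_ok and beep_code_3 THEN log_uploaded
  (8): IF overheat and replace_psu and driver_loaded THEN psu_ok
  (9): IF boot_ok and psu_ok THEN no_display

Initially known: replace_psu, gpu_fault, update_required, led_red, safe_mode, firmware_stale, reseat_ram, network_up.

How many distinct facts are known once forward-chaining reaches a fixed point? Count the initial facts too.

15

Round 1 fires (1), (3), (4), giving driver_loaded, overheat, temp_high.
Round 2 fires (2), (8), giving beep_code_3, psu_ok.
Round 3 fires (7), giving log_uploaded.
Round 4 fires (5), giving led_green.
Closure: {beep_code_3, driver_loaded, firmware_stale, gpu_fault, led_green, led_red, log_uploaded, network_up, overheat, psu_ok, replace_psu, reseat_ram, safe_mode, temp_high, update_required} — 15 facts.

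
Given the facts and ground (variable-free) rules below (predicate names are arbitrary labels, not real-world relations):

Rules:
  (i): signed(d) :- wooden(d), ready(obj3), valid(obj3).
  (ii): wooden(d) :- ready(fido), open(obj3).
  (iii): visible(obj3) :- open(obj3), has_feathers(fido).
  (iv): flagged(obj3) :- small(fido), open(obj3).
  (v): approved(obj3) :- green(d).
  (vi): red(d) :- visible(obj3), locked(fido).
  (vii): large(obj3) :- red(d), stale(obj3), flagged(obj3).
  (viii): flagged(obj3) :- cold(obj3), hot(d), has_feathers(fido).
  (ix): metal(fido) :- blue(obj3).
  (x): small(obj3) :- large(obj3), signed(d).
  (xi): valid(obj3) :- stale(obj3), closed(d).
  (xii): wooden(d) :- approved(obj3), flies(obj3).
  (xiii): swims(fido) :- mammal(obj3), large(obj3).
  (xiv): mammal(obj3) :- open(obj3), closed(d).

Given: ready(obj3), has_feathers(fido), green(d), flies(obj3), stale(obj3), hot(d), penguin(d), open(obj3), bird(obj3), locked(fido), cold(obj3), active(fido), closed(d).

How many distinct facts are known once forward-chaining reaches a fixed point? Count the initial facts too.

24

[1] (iii) [visible(obj3) :- open(obj3), has_feathers(fido).]; (v) [approved(obj3) :- green(d).]; (viii) [flagged(obj3) :- cold(obj3), hot(d), has_feathers(fido).]; (xi) [valid(obj3) :- stale(obj3), closed(d).]; (xiv) [mammal(obj3) :- open(obj3), closed(d).]. ⇒ new: visible(obj3), approved(obj3), flagged(obj3), valid(obj3), mammal(obj3).
[2] (vi) [red(d) :- visible(obj3), locked(fido).]; (xii) [wooden(d) :- approved(obj3), flies(obj3).]. ⇒ new: red(d), wooden(d).
[3] (i) [signed(d) :- wooden(d), ready(obj3), valid(obj3).]; (vii) [large(obj3) :- red(d), stale(obj3), flagged(obj3).]. ⇒ new: signed(d), large(obj3).
[4] (x) [small(obj3) :- large(obj3), signed(d).]; (xiii) [swims(fido) :- mammal(obj3), large(obj3).]. ⇒ new: small(obj3), swims(fido).
Closure: {active(fido), approved(obj3), bird(obj3), closed(d), cold(obj3), flagged(obj3), flies(obj3), green(d), has_feathers(fido), hot(d), large(obj3), locked(fido), mammal(obj3), open(obj3), penguin(d), ready(obj3), red(d), signed(d), small(obj3), stale(obj3), swims(fido), valid(obj3), visible(obj3), wooden(d)} — 24 facts.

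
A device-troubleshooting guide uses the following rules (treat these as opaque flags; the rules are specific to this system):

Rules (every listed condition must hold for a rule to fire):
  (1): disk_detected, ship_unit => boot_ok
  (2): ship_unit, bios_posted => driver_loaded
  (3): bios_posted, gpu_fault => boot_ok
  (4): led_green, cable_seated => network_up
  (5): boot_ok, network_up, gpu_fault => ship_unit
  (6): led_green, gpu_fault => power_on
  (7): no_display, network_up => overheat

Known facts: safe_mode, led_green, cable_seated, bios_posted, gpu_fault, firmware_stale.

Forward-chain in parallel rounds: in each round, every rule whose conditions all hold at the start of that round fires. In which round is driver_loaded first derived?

Round 1 — (3), (4), (6), derive boot_ok, network_up, power_on.
Round 2 — (5), derive ship_unit.
Round 3 — (2), derive driver_loaded.
driver_loaded first appears in round 3.

3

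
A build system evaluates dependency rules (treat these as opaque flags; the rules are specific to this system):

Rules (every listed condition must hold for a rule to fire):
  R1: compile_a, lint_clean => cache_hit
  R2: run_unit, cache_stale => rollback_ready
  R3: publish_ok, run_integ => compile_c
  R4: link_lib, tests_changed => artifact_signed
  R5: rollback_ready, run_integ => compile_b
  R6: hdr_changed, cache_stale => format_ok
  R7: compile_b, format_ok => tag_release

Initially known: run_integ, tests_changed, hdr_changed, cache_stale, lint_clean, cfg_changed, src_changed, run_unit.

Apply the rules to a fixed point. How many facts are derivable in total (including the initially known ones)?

12

[1] R2 [run_unit, cache_stale => rollback_ready]; R6 [hdr_changed, cache_stale => format_ok]. ⇒ new: rollback_ready, format_ok.
[2] R5 [rollback_ready, run_integ => compile_b]. ⇒ new: compile_b.
[3] R7 [compile_b, format_ok => tag_release]. ⇒ new: tag_release.
Closure: {cache_stale, cfg_changed, compile_b, format_ok, hdr_changed, lint_clean, rollback_ready, run_integ, run_unit, src_changed, tag_release, tests_changed} — 12 facts.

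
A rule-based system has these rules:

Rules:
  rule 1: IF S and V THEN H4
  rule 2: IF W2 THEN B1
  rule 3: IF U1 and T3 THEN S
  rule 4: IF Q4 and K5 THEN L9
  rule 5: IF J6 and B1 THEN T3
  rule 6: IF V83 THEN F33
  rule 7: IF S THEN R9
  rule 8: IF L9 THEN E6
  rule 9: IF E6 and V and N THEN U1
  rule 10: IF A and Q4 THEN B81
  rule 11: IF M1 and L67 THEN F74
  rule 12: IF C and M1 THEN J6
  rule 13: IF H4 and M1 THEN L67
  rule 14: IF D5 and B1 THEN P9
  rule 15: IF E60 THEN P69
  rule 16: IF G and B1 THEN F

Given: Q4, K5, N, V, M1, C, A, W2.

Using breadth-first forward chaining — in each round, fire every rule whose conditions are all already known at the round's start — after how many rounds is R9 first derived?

Round 1 — rule 2, rule 4, rule 10, rule 12, derive B1, L9, B81, J6.
Round 2 — rule 5, rule 8, derive T3, E6.
Round 3 — rule 9, derive U1.
Round 4 — rule 3, derive S.
Round 5 — rule 1, rule 7, derive H4, R9.
R9 first appears in round 5.

5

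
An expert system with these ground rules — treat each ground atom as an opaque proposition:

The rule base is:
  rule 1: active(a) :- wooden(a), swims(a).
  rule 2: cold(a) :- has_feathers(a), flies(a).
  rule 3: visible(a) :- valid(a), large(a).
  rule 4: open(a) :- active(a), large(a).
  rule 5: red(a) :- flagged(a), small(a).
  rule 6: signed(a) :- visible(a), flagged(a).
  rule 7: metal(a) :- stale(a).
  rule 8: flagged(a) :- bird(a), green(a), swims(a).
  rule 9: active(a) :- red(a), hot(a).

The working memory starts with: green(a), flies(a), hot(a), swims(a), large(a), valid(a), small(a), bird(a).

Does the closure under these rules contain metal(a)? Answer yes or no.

no

Round 1 — rule 3, rule 8, derive visible(a), flagged(a).
Round 2 — rule 5, rule 6, derive red(a), signed(a).
Round 3 — rule 9, derive active(a).
Round 4 — rule 4, derive open(a).
Fixed point reached. metal(a) is concluded only by rule 7; rule 7 needs stale(a) (never derived).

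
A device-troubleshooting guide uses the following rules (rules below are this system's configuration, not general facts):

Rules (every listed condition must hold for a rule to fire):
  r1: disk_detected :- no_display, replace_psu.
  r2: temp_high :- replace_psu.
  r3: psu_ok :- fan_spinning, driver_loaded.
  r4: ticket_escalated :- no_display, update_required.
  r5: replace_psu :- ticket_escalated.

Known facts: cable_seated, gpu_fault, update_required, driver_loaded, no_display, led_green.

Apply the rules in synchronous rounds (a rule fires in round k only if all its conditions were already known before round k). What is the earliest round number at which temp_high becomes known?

3

Round 1 fires r4, giving ticket_escalated.
Round 2 fires r5, giving replace_psu.
Round 3 fires r1, r2, giving disk_detected, temp_high.
temp_high first appears in round 3.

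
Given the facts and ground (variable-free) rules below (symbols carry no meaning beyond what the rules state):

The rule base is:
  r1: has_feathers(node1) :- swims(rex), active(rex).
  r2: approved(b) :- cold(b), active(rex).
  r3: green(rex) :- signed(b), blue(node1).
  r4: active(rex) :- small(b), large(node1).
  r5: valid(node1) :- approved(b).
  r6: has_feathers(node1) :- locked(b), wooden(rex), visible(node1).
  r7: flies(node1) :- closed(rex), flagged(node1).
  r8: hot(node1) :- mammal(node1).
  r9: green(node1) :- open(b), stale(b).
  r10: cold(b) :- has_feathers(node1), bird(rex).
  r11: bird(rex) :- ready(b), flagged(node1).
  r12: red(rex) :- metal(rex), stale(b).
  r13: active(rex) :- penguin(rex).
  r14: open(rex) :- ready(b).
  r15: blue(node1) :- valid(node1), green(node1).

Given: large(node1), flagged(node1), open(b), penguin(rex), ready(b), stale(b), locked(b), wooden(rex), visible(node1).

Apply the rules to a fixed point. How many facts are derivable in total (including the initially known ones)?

Round 1: r6 [has_feathers(node1) :- locked(b), wooden(rex), visible(node1).]; r9 [green(node1) :- open(b), stale(b).]; r11 [bird(rex) :- ready(b), flagged(node1).]; r13 [active(rex) :- penguin(rex).]; r14 [open(rex) :- ready(b).]. Adds has_feathers(node1), green(node1), bird(rex), active(rex), open(rex).
Round 2: r10 [cold(b) :- has_feathers(node1), bird(rex).]. Adds cold(b).
Round 3: r2 [approved(b) :- cold(b), active(rex).]. Adds approved(b).
Round 4: r5 [valid(node1) :- approved(b).]. Adds valid(node1).
Round 5: r15 [blue(node1) :- valid(node1), green(node1).]. Adds blue(node1).
Closure: {active(rex), approved(b), bird(rex), blue(node1), cold(b), flagged(node1), green(node1), has_feathers(node1), large(node1), locked(b), open(b), open(rex), penguin(rex), ready(b), stale(b), valid(node1), visible(node1), wooden(rex)} — 18 facts.

18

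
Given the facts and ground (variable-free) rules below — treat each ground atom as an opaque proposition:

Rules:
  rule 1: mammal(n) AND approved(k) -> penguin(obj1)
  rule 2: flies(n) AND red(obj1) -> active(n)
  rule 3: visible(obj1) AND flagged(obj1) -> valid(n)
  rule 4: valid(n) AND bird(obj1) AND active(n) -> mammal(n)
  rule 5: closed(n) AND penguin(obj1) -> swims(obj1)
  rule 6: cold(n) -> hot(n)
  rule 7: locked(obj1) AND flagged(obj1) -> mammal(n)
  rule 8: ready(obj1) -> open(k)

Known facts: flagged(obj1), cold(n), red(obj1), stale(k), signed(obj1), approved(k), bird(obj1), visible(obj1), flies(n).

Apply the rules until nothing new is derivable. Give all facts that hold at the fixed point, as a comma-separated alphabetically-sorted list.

active(n), approved(k), bird(obj1), cold(n), flagged(obj1), flies(n), hot(n), mammal(n), penguin(obj1), red(obj1), signed(obj1), stale(k), valid(n), visible(obj1)

Round 1: rule 2 [flies(n) AND red(obj1) -> active(n)]; rule 3 [visible(obj1) AND flagged(obj1) -> valid(n)]; rule 6 [cold(n) -> hot(n)]. Adds active(n), valid(n), hot(n).
Round 2: rule 4 [valid(n) AND bird(obj1) AND active(n) -> mammal(n)]. Adds mammal(n).
Round 3: rule 1 [mammal(n) AND approved(k) -> penguin(obj1)]. Adds penguin(obj1).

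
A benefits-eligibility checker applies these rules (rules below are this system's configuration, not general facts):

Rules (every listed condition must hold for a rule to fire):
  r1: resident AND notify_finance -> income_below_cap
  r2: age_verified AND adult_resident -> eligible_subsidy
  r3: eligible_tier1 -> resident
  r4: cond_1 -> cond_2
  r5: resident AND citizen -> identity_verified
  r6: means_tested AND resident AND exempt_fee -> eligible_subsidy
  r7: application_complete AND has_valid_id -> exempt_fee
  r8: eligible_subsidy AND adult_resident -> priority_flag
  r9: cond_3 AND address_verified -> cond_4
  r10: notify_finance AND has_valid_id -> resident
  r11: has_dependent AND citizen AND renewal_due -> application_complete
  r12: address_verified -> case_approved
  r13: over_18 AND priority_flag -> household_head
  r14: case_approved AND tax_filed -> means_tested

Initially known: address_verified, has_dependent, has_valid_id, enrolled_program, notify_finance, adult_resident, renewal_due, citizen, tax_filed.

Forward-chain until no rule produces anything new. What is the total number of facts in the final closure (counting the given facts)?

18

[1] r10 [notify_finance AND has_valid_id -> resident]; r11 [has_dependent AND citizen AND renewal_due -> application_complete]; r12 [address_verified -> case_approved]. ⇒ new: resident, application_complete, case_approved.
[2] r1 [resident AND notify_finance -> income_below_cap]; r5 [resident AND citizen -> identity_verified]; r7 [application_complete AND has_valid_id -> exempt_fee]; r14 [case_approved AND tax_filed -> means_tested]. ⇒ new: income_below_cap, identity_verified, exempt_fee, means_tested.
[3] r6 [means_tested AND resident AND exempt_fee -> eligible_subsidy]. ⇒ new: eligible_subsidy.
[4] r8 [eligible_subsidy AND adult_resident -> priority_flag]. ⇒ new: priority_flag.
Closure: {address_verified, adult_resident, application_complete, case_approved, citizen, eligible_subsidy, enrolled_program, exempt_fee, has_dependent, has_valid_id, identity_verified, income_below_cap, means_tested, notify_finance, priority_flag, renewal_due, resident, tax_filed} — 18 facts.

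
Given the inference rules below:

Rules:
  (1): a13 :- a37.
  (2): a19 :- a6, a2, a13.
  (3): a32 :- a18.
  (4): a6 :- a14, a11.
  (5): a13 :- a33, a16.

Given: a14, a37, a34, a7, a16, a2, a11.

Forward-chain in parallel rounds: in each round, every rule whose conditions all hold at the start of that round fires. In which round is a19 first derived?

Round 1: (1) [a13 :- a37.]; (4) [a6 :- a14, a11.]. New: a13, a6.
Round 2: (2) [a19 :- a6, a2, a13.]. New: a19.
a19 first appears in round 2.

2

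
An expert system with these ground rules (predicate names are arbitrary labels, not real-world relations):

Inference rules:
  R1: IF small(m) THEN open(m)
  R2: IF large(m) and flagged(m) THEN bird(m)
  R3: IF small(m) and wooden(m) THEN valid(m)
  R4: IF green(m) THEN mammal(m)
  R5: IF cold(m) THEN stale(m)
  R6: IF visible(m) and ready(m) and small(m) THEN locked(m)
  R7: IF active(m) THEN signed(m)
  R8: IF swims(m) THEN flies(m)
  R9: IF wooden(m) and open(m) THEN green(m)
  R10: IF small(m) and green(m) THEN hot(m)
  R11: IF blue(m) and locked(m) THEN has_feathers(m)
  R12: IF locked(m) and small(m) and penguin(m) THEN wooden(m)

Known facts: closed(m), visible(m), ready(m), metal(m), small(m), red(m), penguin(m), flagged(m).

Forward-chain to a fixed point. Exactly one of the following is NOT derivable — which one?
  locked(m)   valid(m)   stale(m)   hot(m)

stale(m)

Round 1: R1 [IF small(m) THEN open(m)]; R6 [IF visible(m) and ready(m) and small(m) THEN locked(m)]. Adds open(m), locked(m).
Round 2: R12 [IF locked(m) and small(m) and penguin(m) THEN wooden(m)]. Adds wooden(m).
Round 3: R3 [IF small(m) and wooden(m) THEN valid(m)]; R9 [IF wooden(m) and open(m) THEN green(m)]. Adds valid(m), green(m).
Round 4: R4 [IF green(m) THEN mammal(m)]; R10 [IF small(m) and green(m) THEN hot(m)]. Adds mammal(m), hot(m).
Derived: valid(m) (round 3), locked(m) (round 1), hot(m) (round 4). stale(m) never appears in any round.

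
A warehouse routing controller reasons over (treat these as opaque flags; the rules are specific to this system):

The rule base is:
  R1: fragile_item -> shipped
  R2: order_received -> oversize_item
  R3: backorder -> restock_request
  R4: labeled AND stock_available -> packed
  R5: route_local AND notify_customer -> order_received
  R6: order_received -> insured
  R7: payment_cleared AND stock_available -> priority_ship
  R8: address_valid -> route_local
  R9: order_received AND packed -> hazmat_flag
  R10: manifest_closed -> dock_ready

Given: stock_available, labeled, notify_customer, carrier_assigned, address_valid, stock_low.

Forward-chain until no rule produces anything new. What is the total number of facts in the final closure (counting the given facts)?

Round 1: R4 [labeled AND stock_available -> packed]; R8 [address_valid -> route_local]. Adds packed, route_local.
Round 2: R5 [route_local AND notify_customer -> order_received]. Adds order_received.
Round 3: R2 [order_received -> oversize_item]; R6 [order_received -> insured]; R9 [order_received AND packed -> hazmat_flag]. Adds oversize_item, insured, hazmat_flag.
Closure: {address_valid, carrier_assigned, hazmat_flag, insured, labeled, notify_customer, order_received, oversize_item, packed, route_local, stock_available, stock_low} — 12 facts.

12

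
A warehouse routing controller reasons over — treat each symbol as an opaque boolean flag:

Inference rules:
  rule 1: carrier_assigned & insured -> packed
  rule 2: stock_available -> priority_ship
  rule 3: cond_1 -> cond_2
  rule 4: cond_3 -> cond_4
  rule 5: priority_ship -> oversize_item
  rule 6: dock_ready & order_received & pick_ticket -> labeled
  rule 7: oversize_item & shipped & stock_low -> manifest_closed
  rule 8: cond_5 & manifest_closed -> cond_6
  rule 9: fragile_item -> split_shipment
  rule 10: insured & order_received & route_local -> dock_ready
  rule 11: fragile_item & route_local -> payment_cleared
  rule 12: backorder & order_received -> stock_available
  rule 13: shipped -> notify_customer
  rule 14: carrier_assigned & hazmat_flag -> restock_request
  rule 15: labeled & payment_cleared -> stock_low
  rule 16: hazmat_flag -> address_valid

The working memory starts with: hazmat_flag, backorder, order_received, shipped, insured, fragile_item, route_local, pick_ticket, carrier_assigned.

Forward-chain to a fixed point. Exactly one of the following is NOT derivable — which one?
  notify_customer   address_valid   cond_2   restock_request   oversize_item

Round 1 fires rule 1, rule 9, rule 10, rule 11, rule 12, rule 13, rule 14, rule 16, giving packed, split_shipment, dock_ready, payment_cleared, stock_available, notify_customer, restock_request, address_valid.
Round 2 fires rule 2, rule 6, giving priority_ship, labeled.
Round 3 fires rule 5, rule 15, giving oversize_item, stock_low.
Round 4 fires rule 7, giving manifest_closed.
Derived: oversize_item (round 3), notify_customer (round 1), restock_request (round 1), address_valid (round 1). cond_2 never appears in any round.

cond_2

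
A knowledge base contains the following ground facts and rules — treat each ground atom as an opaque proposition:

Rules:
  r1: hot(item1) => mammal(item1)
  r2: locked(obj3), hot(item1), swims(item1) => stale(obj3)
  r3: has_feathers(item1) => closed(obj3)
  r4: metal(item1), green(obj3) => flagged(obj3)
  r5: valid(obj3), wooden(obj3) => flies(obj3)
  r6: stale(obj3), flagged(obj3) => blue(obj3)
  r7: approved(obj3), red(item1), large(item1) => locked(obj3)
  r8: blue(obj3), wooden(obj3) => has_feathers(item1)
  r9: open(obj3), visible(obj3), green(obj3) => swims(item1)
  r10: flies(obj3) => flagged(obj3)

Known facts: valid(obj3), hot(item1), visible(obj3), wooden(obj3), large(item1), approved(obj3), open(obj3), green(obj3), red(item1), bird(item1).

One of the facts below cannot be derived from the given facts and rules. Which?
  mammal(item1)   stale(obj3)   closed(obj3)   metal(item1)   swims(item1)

metal(item1)

[1] r1 [hot(item1) => mammal(item1)]; r5 [valid(obj3), wooden(obj3) => flies(obj3)]; r7 [approved(obj3), red(item1), large(item1) => locked(obj3)]; r9 [open(obj3), visible(obj3), green(obj3) => swims(item1)]. ⇒ new: mammal(item1), flies(obj3), locked(obj3), swims(item1).
[2] r2 [locked(obj3), hot(item1), swims(item1) => stale(obj3)]; r10 [flies(obj3) => flagged(obj3)]. ⇒ new: stale(obj3), flagged(obj3).
[3] r6 [stale(obj3), flagged(obj3) => blue(obj3)]. ⇒ new: blue(obj3).
[4] r8 [blue(obj3), wooden(obj3) => has_feathers(item1)]. ⇒ new: has_feathers(item1).
[5] r3 [has_feathers(item1) => closed(obj3)]. ⇒ new: closed(obj3).
Derived: mammal(item1) (round 1), stale(obj3) (round 2), closed(obj3) (round 5), swims(item1) (round 1). metal(item1) never appears in any round.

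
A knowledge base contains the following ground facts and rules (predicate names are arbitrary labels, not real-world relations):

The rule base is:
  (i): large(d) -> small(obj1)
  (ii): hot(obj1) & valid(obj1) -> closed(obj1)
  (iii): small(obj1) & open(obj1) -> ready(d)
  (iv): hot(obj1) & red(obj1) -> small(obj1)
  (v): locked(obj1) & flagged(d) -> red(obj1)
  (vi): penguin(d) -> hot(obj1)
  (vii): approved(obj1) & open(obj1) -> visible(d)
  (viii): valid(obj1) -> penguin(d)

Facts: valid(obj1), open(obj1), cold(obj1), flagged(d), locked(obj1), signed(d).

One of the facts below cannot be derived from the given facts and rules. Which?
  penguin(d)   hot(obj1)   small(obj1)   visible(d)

Round 1: (v) [locked(obj1) & flagged(d) -> red(obj1)]; (viii) [valid(obj1) -> penguin(d)]. New: red(obj1), penguin(d).
Round 2: (vi) [penguin(d) -> hot(obj1)]. New: hot(obj1).
Round 3: (ii) [hot(obj1) & valid(obj1) -> closed(obj1)]; (iv) [hot(obj1) & red(obj1) -> small(obj1)]. New: closed(obj1), small(obj1).
Round 4: (iii) [small(obj1) & open(obj1) -> ready(d)]. New: ready(d).
Derived: small(obj1) (round 3), penguin(d) (round 1), hot(obj1) (round 2). visible(d) never appears in any round.

visible(d)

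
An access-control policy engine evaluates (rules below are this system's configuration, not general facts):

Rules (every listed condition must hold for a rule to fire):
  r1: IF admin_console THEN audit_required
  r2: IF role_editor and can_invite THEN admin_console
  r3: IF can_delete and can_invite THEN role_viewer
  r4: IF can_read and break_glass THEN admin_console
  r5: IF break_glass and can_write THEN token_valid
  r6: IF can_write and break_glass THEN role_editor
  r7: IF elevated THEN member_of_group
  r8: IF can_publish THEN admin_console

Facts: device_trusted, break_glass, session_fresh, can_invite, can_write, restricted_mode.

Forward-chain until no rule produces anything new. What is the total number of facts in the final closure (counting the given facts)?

Round 1: r5 [IF break_glass and can_write THEN token_valid]; r6 [IF can_write and break_glass THEN role_editor]. Adds token_valid, role_editor.
Round 2: r2 [IF role_editor and can_invite THEN admin_console]. Adds admin_console.
Round 3: r1 [IF admin_console THEN audit_required]. Adds audit_required.
Closure: {admin_console, audit_required, break_glass, can_invite, can_write, device_trusted, restricted_mode, role_editor, session_fresh, token_valid} — 10 facts.

10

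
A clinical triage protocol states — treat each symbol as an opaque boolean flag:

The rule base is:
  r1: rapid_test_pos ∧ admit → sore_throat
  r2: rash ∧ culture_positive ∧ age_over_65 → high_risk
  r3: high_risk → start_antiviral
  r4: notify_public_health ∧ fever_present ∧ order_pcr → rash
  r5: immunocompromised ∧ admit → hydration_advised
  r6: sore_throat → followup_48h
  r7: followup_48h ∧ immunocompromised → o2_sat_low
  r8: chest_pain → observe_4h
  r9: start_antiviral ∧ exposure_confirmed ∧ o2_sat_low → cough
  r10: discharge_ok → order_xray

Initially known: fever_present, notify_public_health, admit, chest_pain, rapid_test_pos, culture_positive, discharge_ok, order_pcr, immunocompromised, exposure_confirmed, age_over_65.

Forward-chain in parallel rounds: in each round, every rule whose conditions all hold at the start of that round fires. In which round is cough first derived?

Round 1: r1 [rapid_test_pos ∧ admit → sore_throat]; r4 [notify_public_health ∧ fever_present ∧ order_pcr → rash]; r5 [immunocompromised ∧ admit → hydration_advised]; r8 [chest_pain → observe_4h]; r10 [discharge_ok → order_xray]. Adds sore_throat, rash, hydration_advised, observe_4h, order_xray.
Round 2: r2 [rash ∧ culture_positive ∧ age_over_65 → high_risk]; r6 [sore_throat → followup_48h]. Adds high_risk, followup_48h.
Round 3: r3 [high_risk → start_antiviral]; r7 [followup_48h ∧ immunocompromised → o2_sat_low]. Adds start_antiviral, o2_sat_low.
Round 4: r9 [start_antiviral ∧ exposure_confirmed ∧ o2_sat_low → cough]. Adds cough.
cough first appears in round 4.

4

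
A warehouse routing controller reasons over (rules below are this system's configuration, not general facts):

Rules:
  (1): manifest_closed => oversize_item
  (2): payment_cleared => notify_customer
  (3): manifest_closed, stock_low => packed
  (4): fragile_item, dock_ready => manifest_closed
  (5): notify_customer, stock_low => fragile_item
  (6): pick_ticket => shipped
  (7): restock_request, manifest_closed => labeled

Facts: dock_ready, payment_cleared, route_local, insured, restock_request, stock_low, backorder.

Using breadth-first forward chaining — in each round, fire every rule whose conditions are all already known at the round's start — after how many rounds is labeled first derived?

4

Round 1 — (2), derive notify_customer.
Round 2 — (5), derive fragile_item.
Round 3 — (4), derive manifest_closed.
Round 4 — (1), (3), (7), derive oversize_item, packed, labeled.
labeled first appears in round 4.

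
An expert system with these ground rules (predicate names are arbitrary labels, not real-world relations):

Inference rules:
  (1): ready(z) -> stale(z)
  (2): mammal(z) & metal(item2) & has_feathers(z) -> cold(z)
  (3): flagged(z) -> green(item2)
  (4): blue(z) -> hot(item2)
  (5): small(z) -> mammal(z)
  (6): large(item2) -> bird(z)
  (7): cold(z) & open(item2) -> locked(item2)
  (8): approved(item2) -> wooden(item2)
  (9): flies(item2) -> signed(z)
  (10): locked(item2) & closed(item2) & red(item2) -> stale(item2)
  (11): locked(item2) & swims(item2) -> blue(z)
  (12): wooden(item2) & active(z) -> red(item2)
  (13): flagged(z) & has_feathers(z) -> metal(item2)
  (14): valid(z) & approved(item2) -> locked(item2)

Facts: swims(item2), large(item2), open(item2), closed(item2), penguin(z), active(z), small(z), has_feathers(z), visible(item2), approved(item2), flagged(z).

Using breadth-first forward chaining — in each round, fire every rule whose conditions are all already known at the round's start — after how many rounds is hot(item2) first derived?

Round 1: (3) [flagged(z) -> green(item2)]; (5) [small(z) -> mammal(z)]; (6) [large(item2) -> bird(z)]; (8) [approved(item2) -> wooden(item2)]; (13) [flagged(z) & has_feathers(z) -> metal(item2)]. New: green(item2), mammal(z), bird(z), wooden(item2), metal(item2).
Round 2: (2) [mammal(z) & metal(item2) & has_feathers(z) -> cold(z)]; (12) [wooden(item2) & active(z) -> red(item2)]. New: cold(z), red(item2).
Round 3: (7) [cold(z) & open(item2) -> locked(item2)]. New: locked(item2).
Round 4: (10) [locked(item2) & closed(item2) & red(item2) -> stale(item2)]; (11) [locked(item2) & swims(item2) -> blue(z)]. New: stale(item2), blue(z).
Round 5: (4) [blue(z) -> hot(item2)]. New: hot(item2).
hot(item2) first appears in round 5.

5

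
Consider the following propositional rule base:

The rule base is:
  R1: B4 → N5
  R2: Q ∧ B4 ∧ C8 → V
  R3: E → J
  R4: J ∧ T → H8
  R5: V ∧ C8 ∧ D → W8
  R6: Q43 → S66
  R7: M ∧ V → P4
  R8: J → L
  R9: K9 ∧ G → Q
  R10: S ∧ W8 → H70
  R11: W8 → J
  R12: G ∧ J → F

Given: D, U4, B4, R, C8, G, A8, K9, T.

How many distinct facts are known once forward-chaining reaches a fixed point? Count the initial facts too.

Round 1 — R1, R9, derive N5, Q.
Round 2 — R2, derive V.
Round 3 — R5, derive W8.
Round 4 — R11, derive J.
Round 5 — R4, R8, R12, derive H8, L, F.
Closure: {A8, B4, C8, D, F, G, H8, J, K9, L, N5, Q, R, T, U4, V, W8} — 17 facts.

17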